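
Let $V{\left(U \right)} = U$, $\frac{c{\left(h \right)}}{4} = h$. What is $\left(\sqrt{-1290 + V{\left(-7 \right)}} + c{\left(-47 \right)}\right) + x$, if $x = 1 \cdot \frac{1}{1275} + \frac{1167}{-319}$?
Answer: $- \frac{77951906}{406725} + i \sqrt{1297} \approx -191.66 + 36.014 i$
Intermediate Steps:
$c{\left(h \right)} = 4 h$
$x = - \frac{1487606}{406725}$ ($x = 1 \cdot \frac{1}{1275} + 1167 \left(- \frac{1}{319}\right) = \frac{1}{1275} - \frac{1167}{319} = - \frac{1487606}{406725} \approx -3.6575$)
$\left(\sqrt{-1290 + V{\left(-7 \right)}} + c{\left(-47 \right)}\right) + x = \left(\sqrt{-1290 - 7} + 4 \left(-47\right)\right) - \frac{1487606}{406725} = \left(\sqrt{-1297} - 188\right) - \frac{1487606}{406725} = \left(i \sqrt{1297} - 188\right) - \frac{1487606}{406725} = \left(-188 + i \sqrt{1297}\right) - \frac{1487606}{406725} = - \frac{77951906}{406725} + i \sqrt{1297}$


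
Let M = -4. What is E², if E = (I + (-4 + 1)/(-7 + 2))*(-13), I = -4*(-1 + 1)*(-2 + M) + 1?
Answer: 10816/25 ≈ 432.64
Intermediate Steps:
I = 1 (I = -4*(-1 + 1)*(-2 - 4) + 1 = -0*(-6) + 1 = -4*0 + 1 = 0 + 1 = 1)
E = -104/5 (E = (1 + (-4 + 1)/(-7 + 2))*(-13) = (1 - 3/(-5))*(-13) = (1 - 3*(-⅕))*(-13) = (1 + ⅗)*(-13) = (8/5)*(-13) = -104/5 ≈ -20.800)
E² = (-104/5)² = 10816/25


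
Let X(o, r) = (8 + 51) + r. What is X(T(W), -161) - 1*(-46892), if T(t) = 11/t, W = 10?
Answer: 46790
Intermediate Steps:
X(o, r) = 59 + r
X(T(W), -161) - 1*(-46892) = (59 - 161) - 1*(-46892) = -102 + 46892 = 46790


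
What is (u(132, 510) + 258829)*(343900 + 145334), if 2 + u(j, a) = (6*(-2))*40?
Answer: 126392136198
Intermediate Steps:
u(j, a) = -482 (u(j, a) = -2 + (6*(-2))*40 = -2 - 12*40 = -2 - 480 = -482)
(u(132, 510) + 258829)*(343900 + 145334) = (-482 + 258829)*(343900 + 145334) = 258347*489234 = 126392136198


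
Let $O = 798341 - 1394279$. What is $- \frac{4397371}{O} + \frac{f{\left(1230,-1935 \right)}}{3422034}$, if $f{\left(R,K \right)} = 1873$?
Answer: $\frac{179155586482}{24277620213} \approx 7.3795$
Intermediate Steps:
$O = -595938$ ($O = 798341 - 1394279 = -595938$)
$- \frac{4397371}{O} + \frac{f{\left(1230,-1935 \right)}}{3422034} = - \frac{4397371}{-595938} + \frac{1873}{3422034} = \left(-4397371\right) \left(- \frac{1}{595938}\right) + 1873 \cdot \frac{1}{3422034} = \frac{4397371}{595938} + \frac{1873}{3422034} = \frac{179155586482}{24277620213}$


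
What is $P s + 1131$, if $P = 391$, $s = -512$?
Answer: $-199061$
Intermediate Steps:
$P s + 1131 = 391 \left(-512\right) + 1131 = -200192 + 1131 = -199061$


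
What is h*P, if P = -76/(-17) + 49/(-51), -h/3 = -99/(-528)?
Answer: -537/272 ≈ -1.9743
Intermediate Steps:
h = -9/16 (h = -(-297)/(-528) = -(-297)*(-1)/528 = -3*3/16 = -9/16 ≈ -0.56250)
P = 179/51 (P = -76*(-1/17) + 49*(-1/51) = 76/17 - 49/51 = 179/51 ≈ 3.5098)
h*P = -9/16*179/51 = -537/272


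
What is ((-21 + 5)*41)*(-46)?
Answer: 30176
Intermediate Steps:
((-21 + 5)*41)*(-46) = -16*41*(-46) = -656*(-46) = 30176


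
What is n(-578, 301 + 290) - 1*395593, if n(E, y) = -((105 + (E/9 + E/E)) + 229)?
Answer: -3562774/9 ≈ -3.9586e+5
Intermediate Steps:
n(E, y) = -335 - E/9 (n(E, y) = -((105 + (E*(1/9) + 1)) + 229) = -((105 + (E/9 + 1)) + 229) = -((105 + (1 + E/9)) + 229) = -((106 + E/9) + 229) = -(335 + E/9) = -335 - E/9)
n(-578, 301 + 290) - 1*395593 = (-335 - 1/9*(-578)) - 1*395593 = (-335 + 578/9) - 395593 = -2437/9 - 395593 = -3562774/9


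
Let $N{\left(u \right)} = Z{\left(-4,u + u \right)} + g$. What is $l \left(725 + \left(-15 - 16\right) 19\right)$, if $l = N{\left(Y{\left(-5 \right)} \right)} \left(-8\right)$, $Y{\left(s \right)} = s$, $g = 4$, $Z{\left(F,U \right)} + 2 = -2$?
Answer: $0$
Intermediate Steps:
$Z{\left(F,U \right)} = -4$ ($Z{\left(F,U \right)} = -2 - 2 = -4$)
$N{\left(u \right)} = 0$ ($N{\left(u \right)} = -4 + 4 = 0$)
$l = 0$ ($l = 0 \left(-8\right) = 0$)
$l \left(725 + \left(-15 - 16\right) 19\right) = 0 \left(725 + \left(-15 - 16\right) 19\right) = 0 \left(725 - 589\right) = 0 \cdot 136 = 0$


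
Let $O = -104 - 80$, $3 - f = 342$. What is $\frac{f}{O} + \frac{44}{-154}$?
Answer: $\frac{2005}{1288} \approx 1.5567$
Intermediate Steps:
$f = -339$ ($f = 3 - 342 = -339$)
$O = -184$
$\frac{f}{O} + \frac{44}{-154} = - \frac{339}{-184} + \frac{44}{-154} = \left(-339\right) \left(- \frac{1}{184}\right) + 44 \left(- \frac{1}{154}\right) = \frac{339}{184} - \frac{2}{7} = \frac{2005}{1288}$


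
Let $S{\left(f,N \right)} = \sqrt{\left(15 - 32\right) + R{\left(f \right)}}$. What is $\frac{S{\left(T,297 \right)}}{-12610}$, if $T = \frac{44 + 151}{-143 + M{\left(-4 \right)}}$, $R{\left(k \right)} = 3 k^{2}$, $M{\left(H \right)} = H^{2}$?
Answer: $- \frac{i \sqrt{160118}}{1601470} \approx - 0.00024986 i$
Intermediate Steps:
$T = - \frac{195}{127}$ ($T = \frac{44 + 151}{-143 + \left(-4\right)^{2}} = \frac{195}{-143 + 16} = \frac{195}{-127} = 195 \left(- \frac{1}{127}\right) = - \frac{195}{127} \approx -1.5354$)
$S{\left(f,N \right)} = \sqrt{-17 + 3 f^{2}}$ ($S{\left(f,N \right)} = \sqrt{\left(15 - 32\right) + 3 f^{2}} = \sqrt{-17 + 3 f^{2}}$)
$\frac{S{\left(T,297 \right)}}{-12610} = \frac{\sqrt{-17 + 3 \left(- \frac{195}{127}\right)^{2}}}{-12610} = \sqrt{-17 + 3 \cdot \frac{38025}{16129}} \left(- \frac{1}{12610}\right) = \sqrt{-17 + \frac{114075}{16129}} \left(- \frac{1}{12610}\right) = \sqrt{- \frac{160118}{16129}} \left(- \frac{1}{12610}\right) = \frac{i \sqrt{160118}}{127} \left(- \frac{1}{12610}\right) = - \frac{i \sqrt{160118}}{1601470}$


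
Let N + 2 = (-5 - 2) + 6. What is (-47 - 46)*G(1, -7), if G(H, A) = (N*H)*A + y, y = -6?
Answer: -1395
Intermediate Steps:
N = -3 (N = -2 + ((-5 - 2) + 6) = -2 + (-7 + 6) = -2 - 1 = -3)
G(H, A) = -6 - 3*A*H (G(H, A) = (-3*H)*A - 6 = -3*A*H - 6 = -6 - 3*A*H)
(-47 - 46)*G(1, -7) = (-47 - 46)*(-6 - 3*(-7)*1) = -93*(-6 + 21) = -93*15 = -1395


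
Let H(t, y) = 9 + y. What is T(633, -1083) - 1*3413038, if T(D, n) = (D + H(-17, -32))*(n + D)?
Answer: -3687538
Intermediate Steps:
T(D, n) = (-23 + D)*(D + n) (T(D, n) = (D + (9 - 32))*(n + D) = (D - 23)*(D + n) = (-23 + D)*(D + n))
T(633, -1083) - 1*3413038 = (633² - 23*633 - 23*(-1083) + 633*(-1083)) - 1*3413038 = (400689 - 14559 + 24909 - 685539) - 3413038 = -274500 - 3413038 = -3687538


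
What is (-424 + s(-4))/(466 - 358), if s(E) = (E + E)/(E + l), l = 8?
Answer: -71/18 ≈ -3.9444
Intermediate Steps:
s(E) = 2*E/(8 + E) (s(E) = (E + E)/(E + 8) = (2*E)/(8 + E) = 2*E/(8 + E))
(-424 + s(-4))/(466 - 358) = (-424 + 2*(-4)/(8 - 4))/(466 - 358) = (-424 + 2*(-4)/4)/108 = (-424 + 2*(-4)*(¼))*(1/108) = (-424 - 2)*(1/108) = -426*1/108 = -71/18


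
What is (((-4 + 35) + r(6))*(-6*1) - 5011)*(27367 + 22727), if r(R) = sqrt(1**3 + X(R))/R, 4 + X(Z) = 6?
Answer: -260338518 - 50094*sqrt(3) ≈ -2.6043e+8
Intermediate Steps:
X(Z) = 2 (X(Z) = -4 + 6 = 2)
r(R) = sqrt(3)/R (r(R) = sqrt(1**3 + 2)/R = sqrt(1 + 2)/R = sqrt(3)/R)
(((-4 + 35) + r(6))*(-6*1) - 5011)*(27367 + 22727) = (((-4 + 35) + sqrt(3)/6)*(-6*1) - 5011)*(27367 + 22727) = ((31 + sqrt(3)*(1/6))*(-6) - 5011)*50094 = ((31 + sqrt(3)/6)*(-6) - 5011)*50094 = ((-186 - sqrt(3)) - 5011)*50094 = (-5197 - sqrt(3))*50094 = -260338518 - 50094*sqrt(3)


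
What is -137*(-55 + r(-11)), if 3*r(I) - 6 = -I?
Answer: 20276/3 ≈ 6758.7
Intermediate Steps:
r(I) = 2 - I/3 (r(I) = 2 + (-I)/3 = 2 - I/3)
-137*(-55 + r(-11)) = -137*(-55 + (2 - ⅓*(-11))) = -137*(-55 + (2 + 11/3)) = -137*(-55 + 17/3) = -137*(-148/3) = 20276/3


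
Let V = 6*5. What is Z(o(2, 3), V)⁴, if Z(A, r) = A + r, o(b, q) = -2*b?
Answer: 456976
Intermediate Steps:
V = 30
Z(o(2, 3), V)⁴ = (-2*2 + 30)⁴ = (-4 + 30)⁴ = 26⁴ = 456976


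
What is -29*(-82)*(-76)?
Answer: -180728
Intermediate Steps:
-29*(-82)*(-76) = 2378*(-76) = -180728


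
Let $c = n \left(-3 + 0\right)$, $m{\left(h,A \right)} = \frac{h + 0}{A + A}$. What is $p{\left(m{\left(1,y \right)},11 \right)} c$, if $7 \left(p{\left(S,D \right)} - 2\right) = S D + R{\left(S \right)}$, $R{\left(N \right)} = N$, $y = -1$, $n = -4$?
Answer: $\frac{96}{7} \approx 13.714$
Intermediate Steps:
$m{\left(h,A \right)} = \frac{h}{2 A}$
$p{\left(S,D \right)} = 2 + \frac{S}{7} + \frac{D S}{7}$ ($p{\left(S,D \right)} = 2 + \frac{S D + S}{7} = 2 + \frac{D S + S}{7} = 2 + \frac{S + D S}{7} = 2 + \left(\frac{S}{7} + \frac{D S}{7}\right) = 2 + \frac{S}{7} + \frac{D S}{7}$)
$c = 12$ ($c = - 4 \left(-3 + 0\right) = \left(-4\right) \left(-3\right) = 12$)
$p{\left(m{\left(1,y \right)},11 \right)} c = \left(2 + \frac{\frac{1}{2} \cdot 1 \frac{1}{-1}}{7} + \frac{1}{7} \cdot 11 \cdot \frac{1}{2} \cdot 1 \frac{1}{-1}\right) 12 = \left(2 + \frac{\frac{1}{2} \cdot 1 \left(-1\right)}{7} + \frac{1}{7} \cdot 11 \cdot \frac{1}{2} \cdot 1 \left(-1\right)\right) 12 = \left(2 + \frac{1}{7} \left(- \frac{1}{2}\right) + \frac{1}{7} \cdot 11 \left(- \frac{1}{2}\right)\right) 12 = \left(2 - \frac{1}{14} - \frac{11}{14}\right) 12 = \frac{8}{7} \cdot 12 = \frac{96}{7}$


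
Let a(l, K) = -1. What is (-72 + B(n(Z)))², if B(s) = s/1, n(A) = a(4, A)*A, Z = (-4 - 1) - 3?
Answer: 4096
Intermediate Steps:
Z = -8 (Z = -5 - 3 = -8)
n(A) = -A
B(s) = s (B(s) = s*1 = s)
(-72 + B(n(Z)))² = (-72 - 1*(-8))² = (-72 + 8)² = (-64)² = 4096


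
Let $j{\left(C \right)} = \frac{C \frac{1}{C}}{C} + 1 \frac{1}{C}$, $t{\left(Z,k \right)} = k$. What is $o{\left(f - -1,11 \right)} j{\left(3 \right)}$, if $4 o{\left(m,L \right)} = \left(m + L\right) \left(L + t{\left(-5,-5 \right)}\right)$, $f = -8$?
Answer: $4$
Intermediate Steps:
$j{\left(C \right)} = \frac{2}{C}$ ($j{\left(C \right)} = 1 \frac{1}{C} + \frac{1}{C} = \frac{1}{C} + \frac{1}{C} = \frac{2}{C}$)
$o{\left(m,L \right)} = \frac{\left(-5 + L\right) \left(L + m\right)}{4}$ ($o{\left(m,L \right)} = \frac{\left(m + L\right) \left(L - 5\right)}{4} = \frac{\left(L + m\right) \left(-5 + L\right)}{4} = \frac{\left(-5 + L\right) \left(L + m\right)}{4}$)
$o{\left(f - -1,11 \right)} j{\left(3 \right)} = \left(\left(- \frac{5}{4}\right) 11 - \frac{5 \left(-8 - -1\right)}{4} + \frac{11^{2}}{4} + \frac{1}{4} \cdot 11 \left(-8 - -1\right)\right) \frac{2}{3} = \left(- \frac{55}{4} - \frac{5 \left(-8 + 1\right)}{4} + \frac{1}{4} \cdot 121 + \frac{1}{4} \cdot 11 \left(-8 + 1\right)\right) 2 \cdot \frac{1}{3} = \left(- \frac{55}{4} - - \frac{35}{4} + \frac{121}{4} + \frac{1}{4} \cdot 11 \left(-7\right)\right) \frac{2}{3} = \left(- \frac{55}{4} + \frac{35}{4} + \frac{121}{4} - \frac{77}{4}\right) \frac{2}{3} = 6 \cdot \frac{2}{3} = 4$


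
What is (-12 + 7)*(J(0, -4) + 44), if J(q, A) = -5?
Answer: -195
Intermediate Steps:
(-12 + 7)*(J(0, -4) + 44) = (-12 + 7)*(-5 + 44) = -5*39 = -195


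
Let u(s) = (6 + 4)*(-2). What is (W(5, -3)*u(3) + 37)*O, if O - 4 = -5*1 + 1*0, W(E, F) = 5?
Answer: 63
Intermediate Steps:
u(s) = -20 (u(s) = 10*(-2) = -20)
O = -1 (O = 4 + (-5*1 + 1*0) = 4 + (-5 + 0) = 4 - 5 = -1)
(W(5, -3)*u(3) + 37)*O = (5*(-20) + 37)*(-1) = (-100 + 37)*(-1) = -63*(-1) = 63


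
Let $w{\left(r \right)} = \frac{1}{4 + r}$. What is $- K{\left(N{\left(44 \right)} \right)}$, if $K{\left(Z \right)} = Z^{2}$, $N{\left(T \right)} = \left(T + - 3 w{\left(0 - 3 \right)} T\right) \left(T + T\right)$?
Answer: $-59969536$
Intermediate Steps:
$N{\left(T \right)} = - 4 T^{2}$ ($N{\left(T \right)} = \left(T + - \frac{3}{4 + \left(0 - 3\right)} T\right) \left(T + T\right) = \left(T + - \frac{3}{4 - 3} T\right) 2 T = \left(T + - \frac{3}{1} T\right) 2 T = \left(T + \left(-3\right) 1 T\right) 2 T = \left(T - 3 T\right) 2 T = - 2 T 2 T = - 4 T^{2}$)
$- K{\left(N{\left(44 \right)} \right)} = - \left(- 4 \cdot 44^{2}\right)^{2} = - \left(\left(-4\right) 1936\right)^{2} = - \left(-7744\right)^{2} = \left(-1\right) 59969536 = -59969536$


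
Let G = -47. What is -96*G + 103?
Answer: 4615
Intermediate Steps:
-96*G + 103 = -96*(-47) + 103 = 4512 + 103 = 4615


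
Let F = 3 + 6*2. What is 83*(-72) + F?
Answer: -5961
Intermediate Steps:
F = 15 (F = 3 + 12 = 15)
83*(-72) + F = 83*(-72) + 15 = -5976 + 15 = -5961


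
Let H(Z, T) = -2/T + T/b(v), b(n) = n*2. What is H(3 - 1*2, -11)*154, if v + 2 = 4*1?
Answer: -791/2 ≈ -395.50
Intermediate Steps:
v = 2 (v = -2 + 4*1 = -2 + 4 = 2)
b(n) = 2*n
H(Z, T) = -2/T + T/4 (H(Z, T) = -2/T + T/((2*2)) = -2/T + T/4)
H(3 - 1*2, -11)*154 = (-2/(-11) + (¼)*(-11))*154 = (-2*(-1/11) - 11/4)*154 = (2/11 - 11/4)*154 = -113/44*154 = -791/2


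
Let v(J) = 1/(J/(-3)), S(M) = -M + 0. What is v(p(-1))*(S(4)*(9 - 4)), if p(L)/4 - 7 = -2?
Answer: 3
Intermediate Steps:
S(M) = -M
p(L) = 20 (p(L) = 28 + 4*(-2) = 28 - 8 = 20)
v(J) = -3/J (v(J) = 1/(J*(-⅓)) = 1/(-J/3) = -3/J)
v(p(-1))*(S(4)*(9 - 4)) = (-3/20)*((-1*4)*(9 - 4)) = (-3*1/20)*(-4*5) = -3/20*(-20) = 3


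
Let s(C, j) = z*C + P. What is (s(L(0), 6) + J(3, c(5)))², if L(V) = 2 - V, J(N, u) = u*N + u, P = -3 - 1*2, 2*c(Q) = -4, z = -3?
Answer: 361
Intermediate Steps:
c(Q) = -2 (c(Q) = (½)*(-4) = -2)
P = -5 (P = -3 - 2 = -5)
J(N, u) = u + N*u (J(N, u) = N*u + u = u + N*u)
s(C, j) = -5 - 3*C (s(C, j) = -3*C - 5 = -5 - 3*C)
(s(L(0), 6) + J(3, c(5)))² = ((-5 - 3*(2 - 1*0)) - 2*(1 + 3))² = ((-5 - 3*(2 + 0)) - 2*4)² = ((-5 - 3*2) - 8)² = ((-5 - 6) - 8)² = (-11 - 8)² = (-19)² = 361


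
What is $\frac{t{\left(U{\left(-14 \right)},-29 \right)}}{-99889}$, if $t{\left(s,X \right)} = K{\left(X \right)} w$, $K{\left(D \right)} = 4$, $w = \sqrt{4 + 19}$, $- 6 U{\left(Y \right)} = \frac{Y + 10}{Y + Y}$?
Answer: $- \frac{4 \sqrt{23}}{99889} \approx -0.00019205$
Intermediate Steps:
$U{\left(Y \right)} = - \frac{10 + Y}{12 Y}$ ($U{\left(Y \right)} = - \frac{\left(Y + 10\right) \frac{1}{Y + Y}}{6} = - \frac{\left(10 + Y\right) \frac{1}{2 Y}}{6} = - \frac{\frac{1}{2} \frac{1}{Y} \left(10 + Y\right)}{6} = - \frac{10 + Y}{12 Y}$)
$w = \sqrt{23} \approx 4.7958$
$t{\left(s,X \right)} = 4 \sqrt{23}$
$\frac{t{\left(U{\left(-14 \right)},-29 \right)}}{-99889} = \frac{4 \sqrt{23}}{-99889} = 4 \sqrt{23} \left(- \frac{1}{99889}\right) = - \frac{4 \sqrt{23}}{99889}$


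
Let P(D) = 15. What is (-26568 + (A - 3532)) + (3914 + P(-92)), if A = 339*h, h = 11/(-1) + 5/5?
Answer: -29561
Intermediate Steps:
h = -10 (h = 11*(-1) + 5*(⅕) = -11 + 1 = -10)
A = -3390 (A = 339*(-10) = -3390)
(-26568 + (A - 3532)) + (3914 + P(-92)) = (-26568 + (-3390 - 3532)) + (3914 + 15) = (-26568 - 6922) + 3929 = -33490 + 3929 = -29561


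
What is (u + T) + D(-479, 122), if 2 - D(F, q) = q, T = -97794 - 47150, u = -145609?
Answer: -290673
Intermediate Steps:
T = -144944
D(F, q) = 2 - q
(u + T) + D(-479, 122) = (-145609 - 144944) + (2 - 1*122) = -290553 + (2 - 122) = -290553 - 120 = -290673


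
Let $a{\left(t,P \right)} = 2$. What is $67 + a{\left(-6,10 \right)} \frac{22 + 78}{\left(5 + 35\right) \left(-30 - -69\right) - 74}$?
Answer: $\frac{49881}{743} \approx 67.135$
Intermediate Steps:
$67 + a{\left(-6,10 \right)} \frac{22 + 78}{\left(5 + 35\right) \left(-30 - -69\right) - 74} = 67 + 2 \frac{22 + 78}{\left(5 + 35\right) \left(-30 - -69\right) - 74} = 67 + 2 \frac{100}{40 \left(-30 + 69\right) - 74} = 67 + 2 \frac{100}{40 \cdot 39 - 74} = 67 + 2 \frac{100}{1560 - 74} = 67 + 2 \cdot \frac{100}{1486} = 67 + 2 \cdot 100 \cdot \frac{1}{1486} = 67 + 2 \cdot \frac{50}{743} = 67 + \frac{100}{743} = \frac{49881}{743}$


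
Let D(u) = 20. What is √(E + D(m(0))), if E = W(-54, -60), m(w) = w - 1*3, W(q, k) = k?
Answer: 2*I*√10 ≈ 6.3246*I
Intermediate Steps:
m(w) = -3 + w (m(w) = w - 3 = -3 + w)
E = -60
√(E + D(m(0))) = √(-60 + 20) = √(-40) = 2*I*√10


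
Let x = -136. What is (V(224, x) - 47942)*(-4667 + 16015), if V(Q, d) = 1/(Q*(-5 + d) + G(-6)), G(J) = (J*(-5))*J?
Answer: -4320267827693/7941 ≈ -5.4405e+8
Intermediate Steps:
G(J) = -5*J² (G(J) = (-5*J)*J = -5*J²)
V(Q, d) = 1/(-180 + Q*(-5 + d)) (V(Q, d) = 1/(Q*(-5 + d) - 5*(-6)²) = 1/(Q*(-5 + d) - 5*36) = 1/(Q*(-5 + d) - 180) = 1/(-180 + Q*(-5 + d)))
(V(224, x) - 47942)*(-4667 + 16015) = (1/(-180 - 5*224 + 224*(-136)) - 47942)*(-4667 + 16015) = (1/(-180 - 1120 - 30464) - 47942)*11348 = (1/(-31764) - 47942)*11348 = (-1/31764 - 47942)*11348 = -1522829689/31764*11348 = -4320267827693/7941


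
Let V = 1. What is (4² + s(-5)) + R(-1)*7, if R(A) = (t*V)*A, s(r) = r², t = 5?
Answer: 6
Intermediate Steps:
R(A) = 5*A (R(A) = (5*1)*A = 5*A)
(4² + s(-5)) + R(-1)*7 = (4² + (-5)²) + (5*(-1))*7 = (16 + 25) - 5*7 = 41 - 35 = 6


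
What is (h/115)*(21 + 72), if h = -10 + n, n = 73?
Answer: 5859/115 ≈ 50.948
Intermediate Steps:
h = 63 (h = -10 + 73 = 63)
(h/115)*(21 + 72) = (63/115)*(21 + 72) = (63*(1/115))*93 = (63/115)*93 = 5859/115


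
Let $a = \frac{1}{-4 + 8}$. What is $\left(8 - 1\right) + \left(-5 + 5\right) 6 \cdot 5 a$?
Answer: $7$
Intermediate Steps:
$a = \frac{1}{4} \approx 0.25$
$\left(8 - 1\right) + \left(-5 + 5\right) 6 \cdot 5 a = \left(8 - 1\right) + \left(-5 + 5\right) 6 \cdot 5 \cdot \frac{1}{4} = \left(8 - 1\right) + 0 \cdot 6 \cdot 5 \cdot \frac{1}{4} = 7 + 0 \cdot 5 \cdot \frac{1}{4} = 7 + 0 \cdot \frac{1}{4} = 7 + 0 = 7$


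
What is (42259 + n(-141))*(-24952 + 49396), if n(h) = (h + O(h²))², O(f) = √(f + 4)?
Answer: 2005019100 - 6893208*√19885 ≈ 1.0330e+9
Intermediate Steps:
O(f) = √(4 + f)
n(h) = (h + √(4 + h²))²
(42259 + n(-141))*(-24952 + 49396) = (42259 + (-141 + √(4 + (-141)²))²)*(-24952 + 49396) = (42259 + (-141 + √(4 + 19881))²)*24444 = (42259 + (-141 + √19885)²)*24444 = 1032978996 + 24444*(-141 + √19885)²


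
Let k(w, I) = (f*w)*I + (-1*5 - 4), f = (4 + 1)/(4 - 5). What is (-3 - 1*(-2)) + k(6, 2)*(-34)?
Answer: 2345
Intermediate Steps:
f = -5 (f = 5/(-1) = 5*(-1) = -5)
k(w, I) = -9 - 5*I*w (k(w, I) = (-5*w)*I + (-1*5 - 4) = -5*I*w + (-5 - 4) = -5*I*w - 9 = -9 - 5*I*w)
(-3 - 1*(-2)) + k(6, 2)*(-34) = (-3 - 1*(-2)) + (-9 - 5*2*6)*(-34) = (-3 + 2) + (-9 - 60)*(-34) = -1 - 69*(-34) = -1 + 2346 = 2345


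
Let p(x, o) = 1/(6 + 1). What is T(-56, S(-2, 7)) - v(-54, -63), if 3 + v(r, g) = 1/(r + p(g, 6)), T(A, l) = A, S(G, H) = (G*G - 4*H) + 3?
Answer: -19974/377 ≈ -52.981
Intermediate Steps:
S(G, H) = 3 + G² - 4*H (S(G, H) = (G² - 4*H) + 3 = 3 + G² - 4*H)
p(x, o) = ⅐ (p(x, o) = 1/7 = ⅐)
v(r, g) = -3 + 1/(⅐ + r) (v(r, g) = -3 + 1/(r + ⅐) = -3 + 1/(⅐ + r))
T(-56, S(-2, 7)) - v(-54, -63) = -56 - (4 - 21*(-54))/(1 + 7*(-54)) = -56 - (4 + 1134)/(1 - 378) = -56 - 1138/(-377) = -56 - (-1)*1138/377 = -56 - 1*(-1138/377) = -56 + 1138/377 = -19974/377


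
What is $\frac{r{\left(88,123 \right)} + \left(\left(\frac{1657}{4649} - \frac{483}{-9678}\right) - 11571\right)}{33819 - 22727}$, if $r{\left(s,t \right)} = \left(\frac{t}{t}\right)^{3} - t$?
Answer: $- \frac{175361708111}{166354200008} \approx -1.0541$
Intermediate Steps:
$r{\left(s,t \right)} = 1 - t$ ($r{\left(s,t \right)} = 1^{3} - t = 1 - t$)
$\frac{r{\left(88,123 \right)} + \left(\left(\frac{1657}{4649} - \frac{483}{-9678}\right) - 11571\right)}{33819 - 22727} = \frac{\left(1 - 123\right) + \left(\left(\frac{1657}{4649} - \frac{483}{-9678}\right) - 11571\right)}{33819 - 22727} = \frac{\left(1 - 123\right) + \left(\left(1657 \cdot \frac{1}{4649} - - \frac{161}{3226}\right) - 11571\right)}{11092} = \left(-122 + \left(\left(\frac{1657}{4649} + \frac{161}{3226}\right) - 11571\right)\right) \frac{1}{11092} = \left(-122 + \left(\frac{6093971}{14997674} - 11571\right)\right) \frac{1}{11092} = \left(-122 - \frac{173531991883}{14997674}\right) \frac{1}{11092} = \left(- \frac{175361708111}{14997674}\right) \frac{1}{11092} = - \frac{175361708111}{166354200008}$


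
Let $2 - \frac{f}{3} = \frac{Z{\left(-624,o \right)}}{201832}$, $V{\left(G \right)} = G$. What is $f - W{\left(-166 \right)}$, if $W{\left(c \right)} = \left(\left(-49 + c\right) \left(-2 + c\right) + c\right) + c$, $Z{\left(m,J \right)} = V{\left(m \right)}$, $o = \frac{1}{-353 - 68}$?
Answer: $- \frac{902743844}{25229} \approx -35782.0$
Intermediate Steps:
$o = - \frac{1}{421}$ ($o = \frac{1}{-421} = - \frac{1}{421} \approx -0.0023753$)
$Z{\left(m,J \right)} = m$
$W{\left(c \right)} = 2 c + \left(-49 + c\right) \left(-2 + c\right)$ ($W{\left(c \right)} = \left(c + \left(-49 + c\right) \left(-2 + c\right)\right) + c = 2 c + \left(-49 + c\right) \left(-2 + c\right)$)
$f = \frac{151608}{25229}$ ($f = 6 - 3 \left(- \frac{624}{201832}\right) = 6 - 3 \left(\left(-624\right) \frac{1}{201832}\right) = 6 - - \frac{234}{25229} = 6 + \frac{234}{25229} = \frac{151608}{25229} \approx 6.0093$)
$f - W{\left(-166 \right)} = \frac{151608}{25229} - \left(98 + \left(-166\right)^{2} - -8134\right) = \frac{151608}{25229} - \left(98 + 27556 + 8134\right) = \frac{151608}{25229} - 35788 = - \frac{902743844}{25229}$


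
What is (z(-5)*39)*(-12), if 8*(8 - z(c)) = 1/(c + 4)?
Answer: -7605/2 ≈ -3802.5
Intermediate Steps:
z(c) = 8 - 1/(8*(4 + c)) (z(c) = 8 - 1/(8*(c + 4)) = 8 - 1/(8*(4 + c)))
(z(-5)*39)*(-12) = (((255 + 64*(-5))/(8*(4 - 5)))*39)*(-12) = (((1/8)*(255 - 320)/(-1))*39)*(-12) = (((1/8)*(-1)*(-65))*39)*(-12) = ((65/8)*39)*(-12) = (2535/8)*(-12) = -7605/2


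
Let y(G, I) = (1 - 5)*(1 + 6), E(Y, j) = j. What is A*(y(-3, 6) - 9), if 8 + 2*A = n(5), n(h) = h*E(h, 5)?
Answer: -629/2 ≈ -314.50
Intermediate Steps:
y(G, I) = -28 (y(G, I) = -4*7 = -28)
n(h) = 5*h (n(h) = h*5 = 5*h)
A = 17/2 (A = -4 + (5*5)/2 = -4 + (½)*25 = -4 + 25/2 = 17/2 ≈ 8.5000)
A*(y(-3, 6) - 9) = 17*(-28 - 9)/2 = (17/2)*(-37) = -629/2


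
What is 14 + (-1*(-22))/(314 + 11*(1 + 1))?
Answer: 2363/168 ≈ 14.065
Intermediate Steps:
14 + (-1*(-22))/(314 + 11*(1 + 1)) = 14 + 22/(314 + 11*2) = 14 + 22/(314 + 22) = 14 + 22/336 = 14 + (1/336)*22 = 14 + 11/168 = 2363/168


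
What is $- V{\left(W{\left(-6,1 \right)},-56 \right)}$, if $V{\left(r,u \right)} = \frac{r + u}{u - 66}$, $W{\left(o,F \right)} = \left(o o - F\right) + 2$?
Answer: $- \frac{19}{122} \approx -0.15574$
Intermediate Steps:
$W{\left(o,F \right)} = 2 + o^{2} - F$ ($W{\left(o,F \right)} = \left(o^{2} - F\right) + 2 = 2 + o^{2} - F$)
$V{\left(r,u \right)} = \frac{r + u}{-66 + u}$
$- V{\left(W{\left(-6,1 \right)},-56 \right)} = - \frac{\left(2 + \left(-6\right)^{2} - 1\right) - 56}{-66 - 56} = - \frac{\left(2 + 36 - 1\right) - 56}{-122} = - \frac{\left(-1\right) \left(37 - 56\right)}{122} = - \frac{\left(-1\right) \left(-19\right)}{122} = \left(-1\right) \frac{19}{122} = - \frac{19}{122}$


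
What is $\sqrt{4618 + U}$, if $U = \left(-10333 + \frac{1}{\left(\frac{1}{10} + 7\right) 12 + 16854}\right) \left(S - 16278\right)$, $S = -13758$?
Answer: $\frac{\sqrt{15461025363003714}}{7058} \approx 17617.0$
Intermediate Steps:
$U = \frac{2190534898789}{7058}$ ($U = \left(-10333 + \frac{1}{\left(\frac{1}{10} + 7\right) 12 + 16854}\right) \left(-13758 - 16278\right) = \left(-10333 + \frac{1}{\left(\frac{1}{10} + 7\right) 12 + 16854}\right) \left(-30036\right) = \left(-10333 + \frac{1}{\frac{71}{10} \cdot 12 + 16854}\right) \left(-30036\right) = \left(-10333 + \frac{1}{\frac{426}{5} + 16854}\right) \left(-30036\right) = \left(-10333 + \frac{1}{\frac{84696}{5}}\right) \left(-30036\right) = \left(-10333 + \frac{5}{84696}\right) \left(-30036\right) = \left(- \frac{875163763}{84696}\right) \left(-30036\right) = \frac{2190534898789}{7058} \approx 3.1036 \cdot 10^{8}$)
$\sqrt{4618 + U} = \sqrt{4618 + \frac{2190534898789}{7058}} = \sqrt{\frac{2190567492633}{7058}} = \frac{\sqrt{15461025363003714}}{7058}$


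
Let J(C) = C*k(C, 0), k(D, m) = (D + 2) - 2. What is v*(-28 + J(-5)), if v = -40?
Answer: 120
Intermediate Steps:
k(D, m) = D (k(D, m) = (2 + D) - 2 = D)
J(C) = C² (J(C) = C*C = C²)
v*(-28 + J(-5)) = -40*(-28 + (-5)²) = -40*(-28 + 25) = -40*(-3) = 120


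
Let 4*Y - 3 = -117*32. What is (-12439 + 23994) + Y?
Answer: 42479/4 ≈ 10620.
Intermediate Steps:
Y = -3741/4 (Y = 3/4 + (-117*32)/4 = 3/4 + (1/4)*(-3744) = 3/4 - 936 = -3741/4 ≈ -935.25)
(-12439 + 23994) + Y = (-12439 + 23994) - 3741/4 = 11555 - 3741/4 = 42479/4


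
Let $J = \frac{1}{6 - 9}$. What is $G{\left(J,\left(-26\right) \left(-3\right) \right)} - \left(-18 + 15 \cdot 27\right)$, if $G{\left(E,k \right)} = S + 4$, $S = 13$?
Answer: $-370$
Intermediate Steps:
$J = - \frac{1}{3}$ ($J = \frac{1}{-3} = - \frac{1}{3} \approx -0.33333$)
$G{\left(E,k \right)} = 17$ ($G{\left(E,k \right)} = 13 + 4 = 17$)
$G{\left(J,\left(-26\right) \left(-3\right) \right)} - \left(-18 + 15 \cdot 27\right) = 17 - \left(-18 + 15 \cdot 27\right) = 17 - \left(-18 + 405\right) = 17 - 387 = -370$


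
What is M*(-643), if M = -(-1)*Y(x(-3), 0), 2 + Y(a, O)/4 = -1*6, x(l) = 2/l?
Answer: 20576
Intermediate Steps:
Y(a, O) = -32 (Y(a, O) = -8 + 4*(-1*6) = -8 + 4*(-6) = -8 - 24 = -32)
M = -32 (M = -(-1)*(-32) = -1*32 = -32)
M*(-643) = -32*(-643) = 20576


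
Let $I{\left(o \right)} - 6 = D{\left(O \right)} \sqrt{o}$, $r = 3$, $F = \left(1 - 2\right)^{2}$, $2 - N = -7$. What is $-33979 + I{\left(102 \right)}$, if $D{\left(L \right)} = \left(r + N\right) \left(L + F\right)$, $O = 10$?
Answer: $-33973 + 132 \sqrt{102} \approx -32640.0$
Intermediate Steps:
$N = 9$ ($N = 2 - -7 = 2 + 7 = 9$)
$F = 1$ ($F = \left(-1\right)^{2} = 1$)
$D{\left(L \right)} = 12 + 12 L$ ($D{\left(L \right)} = \left(3 + 9\right) \left(L + 1\right) = 12 \left(1 + L\right) = 12 + 12 L$)
$I{\left(o \right)} = 6 + 132 \sqrt{o}$ ($I{\left(o \right)} = 6 + \left(12 + 12 \cdot 10\right) \sqrt{o} = 6 + \left(12 + 120\right) \sqrt{o} = 6 + 132 \sqrt{o}$)
$-33979 + I{\left(102 \right)} = -33979 + \left(6 + 132 \sqrt{102}\right) = -33973 + 132 \sqrt{102}$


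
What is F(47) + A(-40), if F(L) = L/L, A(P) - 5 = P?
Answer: -34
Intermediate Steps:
A(P) = 5 + P
F(L) = 1
F(47) + A(-40) = 1 + (5 - 40) = 1 - 35 = -34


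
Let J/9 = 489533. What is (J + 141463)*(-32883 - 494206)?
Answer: -2396810726140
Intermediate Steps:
J = 4405797 (J = 9*489533 = 4405797)
(J + 141463)*(-32883 - 494206) = (4405797 + 141463)*(-32883 - 494206) = 4547260*(-527089) = -2396810726140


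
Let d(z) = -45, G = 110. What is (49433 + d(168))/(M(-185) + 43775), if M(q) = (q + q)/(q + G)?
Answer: 740820/656699 ≈ 1.1281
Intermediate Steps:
M(q) = 2*q/(110 + q) (M(q) = (q + q)/(q + 110) = (2*q)/(110 + q) = 2*q/(110 + q))
(49433 + d(168))/(M(-185) + 43775) = (49433 - 45)/(2*(-185)/(110 - 185) + 43775) = 49388/(2*(-185)/(-75) + 43775) = 49388/(2*(-185)*(-1/75) + 43775) = 49388/(74/15 + 43775) = 49388/(656699/15) = 49388*(15/656699) = 740820/656699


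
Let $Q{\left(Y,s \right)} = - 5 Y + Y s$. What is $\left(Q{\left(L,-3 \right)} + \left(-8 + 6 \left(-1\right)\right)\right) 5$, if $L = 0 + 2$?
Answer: $-150$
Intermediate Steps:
$L = 2$
$\left(Q{\left(L,-3 \right)} + \left(-8 + 6 \left(-1\right)\right)\right) 5 = \left(2 \left(-5 - 3\right) + \left(-8 + 6 \left(-1\right)\right)\right) 5 = \left(2 \left(-8\right) - 14\right) 5 = \left(-16 - 14\right) 5 = \left(-30\right) 5 = -150$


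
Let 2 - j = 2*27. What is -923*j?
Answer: 47996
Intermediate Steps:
j = -52 (j = 2 - 2*27 = 2 - 1*54 = 2 - 54 = -52)
-923*j = -923*(-52) = 47996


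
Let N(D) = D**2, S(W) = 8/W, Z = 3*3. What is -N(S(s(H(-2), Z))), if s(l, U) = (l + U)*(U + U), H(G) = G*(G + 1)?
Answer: -16/9801 ≈ -0.0016325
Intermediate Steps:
H(G) = G*(1 + G)
Z = 9
s(l, U) = 2*U*(U + l) (s(l, U) = (U + l)*(2*U) = 2*U*(U + l))
-N(S(s(H(-2), Z))) = -(8/((2*9*(9 - 2*(1 - 2)))))**2 = -(8/((2*9*(9 - 2*(-1)))))**2 = -(8/((2*9*(9 + 2))))**2 = -(8/((2*9*11)))**2 = -(8/198)**2 = -(8*(1/198))**2 = -(4/99)**2 = -1*16/9801 = -16/9801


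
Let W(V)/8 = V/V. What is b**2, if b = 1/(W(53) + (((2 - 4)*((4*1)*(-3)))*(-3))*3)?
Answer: 1/43264 ≈ 2.3114e-5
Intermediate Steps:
W(V) = 8 (W(V) = 8*(V/V) = 8*1 = 8)
b = -1/208 (b = 1/(8 + (((2 - 4)*((4*1)*(-3)))*(-3))*3) = 1/(8 + (-8*(-3)*(-3))*3) = 1/(8 + (-2*(-12)*(-3))*3) = 1/(8 + (24*(-3))*3) = 1/(8 - 72*3) = 1/(8 - 216) = 1/(-208) = -1/208 ≈ -0.0048077)
b**2 = (-1/208)**2 = 1/43264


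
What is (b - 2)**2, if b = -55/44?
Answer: 169/16 ≈ 10.563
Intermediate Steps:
b = -5/4 (b = -55*1/44 = -5/4 ≈ -1.2500)
(b - 2)**2 = (-5/4 - 2)**2 = (-13/4)**2 = 169/16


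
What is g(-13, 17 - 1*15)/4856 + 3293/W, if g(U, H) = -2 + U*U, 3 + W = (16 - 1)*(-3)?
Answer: -1997849/29136 ≈ -68.570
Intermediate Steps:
W = -48 (W = -3 + (16 - 1)*(-3) = -3 + 15*(-3) = -3 - 45 = -48)
g(U, H) = -2 + U**2
g(-13, 17 - 1*15)/4856 + 3293/W = (-2 + (-13)**2)/4856 + 3293/(-48) = (-2 + 169)*(1/4856) + 3293*(-1/48) = 167*(1/4856) - 3293/48 = 167/4856 - 3293/48 = -1997849/29136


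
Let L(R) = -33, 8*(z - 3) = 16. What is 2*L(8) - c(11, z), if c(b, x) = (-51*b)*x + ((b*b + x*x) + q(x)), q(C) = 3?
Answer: 2590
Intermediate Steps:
z = 5 (z = 3 + (⅛)*16 = 3 + 2 = 5)
c(b, x) = 3 + b² + x² - 51*b*x (c(b, x) = (-51*b)*x + ((b*b + x*x) + 3) = -51*b*x + ((b² + x²) + 3) = -51*b*x + (3 + b² + x²) = 3 + b² + x² - 51*b*x)
2*L(8) - c(11, z) = 2*(-33) - (3 + 11² + 5² - 51*11*5) = -66 - (3 + 121 + 25 - 2805) = -66 - 1*(-2656) = -66 + 2656 = 2590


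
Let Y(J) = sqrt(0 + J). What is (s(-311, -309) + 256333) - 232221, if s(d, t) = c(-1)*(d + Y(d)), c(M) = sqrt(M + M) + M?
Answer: 24112 + (1 - I*sqrt(2))*(311 - I*sqrt(311)) ≈ 24398.0 - 457.46*I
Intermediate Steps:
c(M) = M + sqrt(2)*sqrt(M) (c(M) = sqrt(2*M) + M = sqrt(2)*sqrt(M) + M = M + sqrt(2)*sqrt(M))
Y(J) = sqrt(J)
s(d, t) = (-1 + I*sqrt(2))*(d + sqrt(d)) (s(d, t) = (-1 + sqrt(2)*sqrt(-1))*(d + sqrt(d)) = (-1 + sqrt(2)*I)*(d + sqrt(d)) = (-1 + I*sqrt(2))*(d + sqrt(d)))
(s(-311, -309) + 256333) - 232221 = (-(1 - I*sqrt(2))*(-311 + sqrt(-311)) + 256333) - 232221 = (-(1 - I*sqrt(2))*(-311 + I*sqrt(311)) + 256333) - 232221 = (256333 - (1 - I*sqrt(2))*(-311 + I*sqrt(311))) - 232221 = 24112 - (1 - I*sqrt(2))*(-311 + I*sqrt(311))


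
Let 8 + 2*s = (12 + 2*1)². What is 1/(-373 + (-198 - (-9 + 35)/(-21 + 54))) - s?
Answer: -1773719/18869 ≈ -94.002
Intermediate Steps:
s = 94 (s = -4 + (12 + 2*1)²/2 = -4 + (12 + 2)²/2 = -4 + (½)*14² = -4 + (½)*196 = -4 + 98 = 94)
1/(-373 + (-198 - (-9 + 35)/(-21 + 54))) - s = 1/(-373 + (-198 - (-9 + 35)/(-21 + 54))) - 1*94 = 1/(-373 + (-198 - 26/33)) - 94 = 1/(-373 - 6560/33) - 94 = 1/(-18869/33) - 94 = -33/18869 - 94 = -1773719/18869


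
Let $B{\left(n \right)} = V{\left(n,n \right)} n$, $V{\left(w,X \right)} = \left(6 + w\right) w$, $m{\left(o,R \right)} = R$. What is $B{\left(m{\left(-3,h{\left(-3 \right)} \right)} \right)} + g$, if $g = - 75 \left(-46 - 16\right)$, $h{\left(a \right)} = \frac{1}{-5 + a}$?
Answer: $\frac{2380847}{512} \approx 4650.1$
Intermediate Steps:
$V{\left(w,X \right)} = w \left(6 + w\right)$
$B{\left(n \right)} = n^{2} \left(6 + n\right)$ ($B{\left(n \right)} = n \left(6 + n\right) n = n^{2} \left(6 + n\right)$)
$g = 4650$ ($g = \left(-75\right) \left(-62\right) = 4650$)
$B{\left(m{\left(-3,h{\left(-3 \right)} \right)} \right)} + g = \left(\frac{1}{-5 - 3}\right)^{2} \left(6 + \frac{1}{-5 - 3}\right) + 4650 = \left(\frac{1}{-8}\right)^{2} \left(6 + \frac{1}{-8}\right) + 4650 = \left(- \frac{1}{8}\right)^{2} \left(6 - \frac{1}{8}\right) + 4650 = \frac{1}{64} \cdot \frac{47}{8} + 4650 = \frac{47}{512} + 4650 = \frac{2380847}{512}$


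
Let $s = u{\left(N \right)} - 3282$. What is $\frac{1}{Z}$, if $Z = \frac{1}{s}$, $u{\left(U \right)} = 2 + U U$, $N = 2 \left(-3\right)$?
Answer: $-3244$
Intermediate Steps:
$N = -6$
$u{\left(U \right)} = 2 + U^{2}$
$s = -3244$ ($s = \left(2 + \left(-6\right)^{2}\right) - 3282 = \left(2 + 36\right) - 3282 = 38 - 3282 = -3244$)
$Z = - \frac{1}{3244}$ ($Z = \frac{1}{-3244} = - \frac{1}{3244} \approx -0.00030826$)
$\frac{1}{Z} = \frac{1}{- \frac{1}{3244}} = -3244$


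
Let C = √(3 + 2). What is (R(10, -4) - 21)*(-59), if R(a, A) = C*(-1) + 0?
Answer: 1239 + 59*√5 ≈ 1370.9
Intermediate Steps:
C = √5 ≈ 2.2361
R(a, A) = -√5 (R(a, A) = √5*(-1) + 0 = -√5 + 0 = -√5)
(R(10, -4) - 21)*(-59) = (-√5 - 21)*(-59) = (-21 - √5)*(-59) = 1239 + 59*√5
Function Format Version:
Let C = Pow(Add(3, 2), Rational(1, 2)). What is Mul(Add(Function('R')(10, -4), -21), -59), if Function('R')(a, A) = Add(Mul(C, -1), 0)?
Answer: Add(1239, Mul(59, Pow(5, Rational(1, 2)))) ≈ 1370.9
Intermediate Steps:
C = Pow(5, Rational(1, 2)) ≈ 2.2361
Function('R')(a, A) = Mul(-1, Pow(5, Rational(1, 2))) (Function('R')(a, A) = Add(Mul(Pow(5, Rational(1, 2)), -1), 0) = Add(Mul(-1, Pow(5, Rational(1, 2))), 0) = Mul(-1, Pow(5, Rational(1, 2))))
Mul(Add(Function('R')(10, -4), -21), -59) = Mul(Add(Mul(-1, Pow(5, Rational(1, 2))), -21), -59) = Mul(Add(-21, Mul(-1, Pow(5, Rational(1, 2)))), -59) = Add(1239, Mul(59, Pow(5, Rational(1, 2))))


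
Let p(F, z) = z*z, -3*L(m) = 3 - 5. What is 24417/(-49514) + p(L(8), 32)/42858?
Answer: -497880725/1061035506 ≈ -0.46924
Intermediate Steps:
L(m) = ⅔ (L(m) = -(3 - 5)/3 = -⅓*(-2) = ⅔)
p(F, z) = z²
24417/(-49514) + p(L(8), 32)/42858 = 24417/(-49514) + 32²/42858 = 24417*(-1/49514) + 1024*(1/42858) = -24417/49514 + 512/21429 = -497880725/1061035506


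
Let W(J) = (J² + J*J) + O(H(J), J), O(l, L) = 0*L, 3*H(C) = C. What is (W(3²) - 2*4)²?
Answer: 23716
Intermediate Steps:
H(C) = C/3
O(l, L) = 0
W(J) = 2*J² (W(J) = (J² + J*J) + 0 = (J² + J²) + 0 = 2*J² + 0 = 2*J²)
(W(3²) - 2*4)² = (2*(3²)² - 2*4)² = (2*9² - 1*8)² = (2*81 - 8)² = (162 - 8)² = 154² = 23716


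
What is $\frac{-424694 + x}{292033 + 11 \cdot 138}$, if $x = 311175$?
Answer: $- \frac{113519}{293551} \approx -0.38671$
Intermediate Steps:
$\frac{-424694 + x}{292033 + 11 \cdot 138} = \frac{-424694 + 311175}{292033 + 11 \cdot 138} = - \frac{113519}{292033 + 1518} = - \frac{113519}{293551}$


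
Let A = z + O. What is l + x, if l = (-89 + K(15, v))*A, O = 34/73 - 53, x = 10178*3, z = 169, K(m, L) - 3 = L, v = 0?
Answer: 1497810/73 ≈ 20518.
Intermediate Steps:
K(m, L) = 3 + L
x = 30534
O = -3835/73 (O = 34*(1/73) - 53 = 34/73 - 53 = -3835/73 ≈ -52.534)
A = 8502/73 (A = 169 - 3835/73 = 8502/73 ≈ 116.47)
l = -731172/73 (l = (-89 + (3 + 0))*(8502/73) = (-89 + 3)*(8502/73) = -86*8502/73 = -731172/73 ≈ -10016.)
l + x = -731172/73 + 30534 = 1497810/73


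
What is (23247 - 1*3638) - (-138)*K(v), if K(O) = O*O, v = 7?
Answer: 26371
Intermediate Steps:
K(O) = O²
(23247 - 1*3638) - (-138)*K(v) = (23247 - 1*3638) - (-138)*7² = (23247 - 3638) - (-138)*49 = 19609 - 1*(-6762) = 19609 + 6762 = 26371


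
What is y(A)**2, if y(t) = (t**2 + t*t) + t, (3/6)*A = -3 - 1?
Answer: 14400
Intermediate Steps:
A = -8 (A = 2*(-3 - 1) = 2*(-4) = -8)
y(t) = t + 2*t**2 (y(t) = (t**2 + t**2) + t = 2*t**2 + t = t + 2*t**2)
y(A)**2 = (-8*(1 + 2*(-8)))**2 = (-8*(1 - 16))**2 = (-8*(-15))**2 = 120**2 = 14400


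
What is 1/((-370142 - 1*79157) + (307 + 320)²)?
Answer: -1/56170 ≈ -1.7803e-5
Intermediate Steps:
1/((-370142 - 1*79157) + (307 + 320)²) = 1/((-370142 - 79157) + 627²) = 1/(-449299 + 393129) = 1/(-56170) = -1/56170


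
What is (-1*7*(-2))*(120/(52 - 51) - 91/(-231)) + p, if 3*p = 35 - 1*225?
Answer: 17844/11 ≈ 1622.2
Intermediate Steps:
p = -190/3 (p = (35 - 1*225)/3 = (35 - 225)/3 = (⅓)*(-190) = -190/3 ≈ -63.333)
(-1*7*(-2))*(120/(52 - 51) - 91/(-231)) + p = (-1*7*(-2))*(120/(52 - 51) - 91/(-231)) - 190/3 = (-7*(-2))*(120/1 - 91*(-1/231)) - 190/3 = 14*(120*1 + 13/33) - 190/3 = 14*(120 + 13/33) - 190/3 = 14*(3973/33) - 190/3 = 55622/33 - 190/3 = 17844/11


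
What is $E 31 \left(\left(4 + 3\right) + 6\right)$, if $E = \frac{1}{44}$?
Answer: $\frac{403}{44} \approx 9.1591$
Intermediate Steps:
$E = \frac{1}{44} \approx 0.022727$
$E 31 \left(\left(4 + 3\right) + 6\right) = \frac{1}{44} \cdot 31 \left(\left(4 + 3\right) + 6\right) = \frac{31 \left(7 + 6\right)}{44} = \frac{31}{44} \cdot 13 = \frac{403}{44}$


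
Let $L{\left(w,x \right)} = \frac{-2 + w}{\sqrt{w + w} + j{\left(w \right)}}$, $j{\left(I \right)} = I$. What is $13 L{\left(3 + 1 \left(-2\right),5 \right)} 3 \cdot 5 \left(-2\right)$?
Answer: $-390 + 390 \sqrt{2} \approx 161.54$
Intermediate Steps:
$L{\left(w,x \right)} = \frac{-2 + w}{w + \sqrt{2} \sqrt{w}}$ ($L{\left(w,x \right)} = \frac{-2 + w}{\sqrt{w + w} + w} = \frac{-2 + w}{\sqrt{2 w} + w} = \frac{-2 + w}{\sqrt{2} \sqrt{w} + w} = \frac{-2 + w}{w + \sqrt{2} \sqrt{w}}$)
$13 L{\left(3 + 1 \left(-2\right),5 \right)} 3 \cdot 5 \left(-2\right) = 13 \frac{-2 + \left(3 + 1 \left(-2\right)\right)}{\left(3 + 1 \left(-2\right)\right) + \sqrt{2} \sqrt{3 + 1 \left(-2\right)}} 3 \cdot 5 \left(-2\right) = 13 \frac{-2 + \left(3 - 2\right)}{\left(3 - 2\right) + \sqrt{2} \sqrt{3 - 2}} \cdot 3 \cdot 5 \left(-2\right) = 13 \frac{-2 + 1}{1 + \sqrt{2} \sqrt{1}} \cdot 3 \cdot 5 \left(-2\right) = 13 \frac{1}{1 + \sqrt{2} \cdot 1} \left(-1\right) 3 \cdot 5 \left(-2\right) = 13 \frac{1}{1 + \sqrt{2}} \left(-1\right) 3 \cdot 5 \left(-2\right) = 13 - \frac{1}{1 + \sqrt{2}} \cdot 3 \cdot 5 \left(-2\right) = 13 - \frac{3}{1 + \sqrt{2}} \cdot 5 \left(-2\right) = 13 \left(- \frac{15}{1 + \sqrt{2}}\right) \left(-2\right) = - \frac{195}{1 + \sqrt{2}} \left(-2\right) = \frac{390}{1 + \sqrt{2}}$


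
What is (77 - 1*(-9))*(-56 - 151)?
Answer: -17802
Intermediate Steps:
(77 - 1*(-9))*(-56 - 151) = (77 + 9)*(-207) = 86*(-207) = -17802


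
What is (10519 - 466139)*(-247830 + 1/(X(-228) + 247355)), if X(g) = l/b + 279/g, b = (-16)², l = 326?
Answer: 67926776920942644760/601567481 ≈ 1.1292e+11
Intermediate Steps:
b = 256
X(g) = 163/128 + 279/g (X(g) = 326/256 + 279/g = 326*(1/256) + 279/g = 163/128 + 279/g)
(10519 - 466139)*(-247830 + 1/(X(-228) + 247355)) = (10519 - 466139)*(-247830 + 1/((163/128 + 279/(-228)) + 247355)) = -455620*(-247830 + 1/((163/128 + 279*(-1/228)) + 247355)) = -455620*(-247830 + 1/((163/128 - 93/76) + 247355)) = -455620*(-247830 + 1/(121/2432 + 247355)) = -455620*(-247830 + 1/(601567481/2432)) = -455620*(-247830 + 2432/601567481) = -455620*(-149086468813798/601567481) = 67926776920942644760/601567481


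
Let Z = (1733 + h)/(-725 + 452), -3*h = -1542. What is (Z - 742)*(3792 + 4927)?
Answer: -85036407/13 ≈ -6.5413e+6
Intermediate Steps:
h = 514 (h = -⅓*(-1542) = 514)
Z = -107/13 (Z = (1733 + 514)/(-725 + 452) = 2247/(-273) = 2247*(-1/273) = -107/13 ≈ -8.2308)
(Z - 742)*(3792 + 4927) = (-107/13 - 742)*(3792 + 4927) = -9753/13*8719 = -85036407/13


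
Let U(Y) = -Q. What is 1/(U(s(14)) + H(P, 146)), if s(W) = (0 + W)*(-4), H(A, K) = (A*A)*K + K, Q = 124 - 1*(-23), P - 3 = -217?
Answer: 1/6686215 ≈ 1.4956e-7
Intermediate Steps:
P = -214 (P = 3 - 217 = -214)
Q = 147 (Q = 124 + 23 = 147)
H(A, K) = K + K*A² (H(A, K) = A²*K + K = K*A² + K = K + K*A²)
s(W) = -4*W (s(W) = W*(-4) = -4*W)
U(Y) = -147 (U(Y) = -1*147 = -147)
1/(U(s(14)) + H(P, 146)) = 1/(-147 + 146*(1 + (-214)²)) = 1/(-147 + 146*(1 + 45796)) = 1/(-147 + 146*45797) = 1/(-147 + 6686362) = 1/6686215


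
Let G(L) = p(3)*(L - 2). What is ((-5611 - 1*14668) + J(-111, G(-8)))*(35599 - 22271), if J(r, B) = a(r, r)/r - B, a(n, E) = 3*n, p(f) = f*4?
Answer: -268639168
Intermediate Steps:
p(f) = 4*f
G(L) = -24 + 12*L (G(L) = (4*3)*(L - 2) = 12*(-2 + L) = -24 + 12*L)
J(r, B) = 3 - B (J(r, B) = (3*r)/r - B = 3 - B)
((-5611 - 1*14668) + J(-111, G(-8)))*(35599 - 22271) = ((-5611 - 1*14668) + (3 - (-24 + 12*(-8))))*(35599 - 22271) = ((-5611 - 14668) + (3 - (-24 - 96)))*13328 = (-20279 + (3 - 1*(-120)))*13328 = (-20279 + (3 + 120))*13328 = (-20279 + 123)*13328 = -20156*13328 = -268639168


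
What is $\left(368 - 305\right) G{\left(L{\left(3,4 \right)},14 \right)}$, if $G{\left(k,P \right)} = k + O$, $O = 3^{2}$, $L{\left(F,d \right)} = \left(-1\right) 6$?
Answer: $189$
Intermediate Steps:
$L{\left(F,d \right)} = -6$
$O = 9$
$G{\left(k,P \right)} = 9 + k$ ($G{\left(k,P \right)} = k + 9 = 9 + k$)
$\left(368 - 305\right) G{\left(L{\left(3,4 \right)},14 \right)} = \left(368 - 305\right) \left(9 - 6\right) = 63 \cdot 3 = 189$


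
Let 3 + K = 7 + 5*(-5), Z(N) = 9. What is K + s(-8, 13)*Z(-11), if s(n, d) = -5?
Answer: -66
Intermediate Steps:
K = -21 (K = -3 + (7 + 5*(-5)) = -3 + (7 - 25) = -3 - 18 = -21)
K + s(-8, 13)*Z(-11) = -21 - 5*9 = -21 - 45 = -66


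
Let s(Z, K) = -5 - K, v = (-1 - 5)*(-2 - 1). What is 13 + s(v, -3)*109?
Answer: -205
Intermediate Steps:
v = 18 (v = -6*(-3) = 18)
13 + s(v, -3)*109 = 13 + (-5 - 1*(-3))*109 = 13 + (-5 + 3)*109 = 13 - 2*109 = 13 - 218 = -205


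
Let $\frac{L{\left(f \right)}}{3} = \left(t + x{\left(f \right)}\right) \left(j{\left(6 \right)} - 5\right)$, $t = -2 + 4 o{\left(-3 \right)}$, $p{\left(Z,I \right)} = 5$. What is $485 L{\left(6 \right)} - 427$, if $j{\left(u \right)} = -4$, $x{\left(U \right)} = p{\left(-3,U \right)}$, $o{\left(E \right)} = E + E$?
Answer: $274568$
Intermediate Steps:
$o{\left(E \right)} = 2 E$
$x{\left(U \right)} = 5$
$t = -26$ ($t = -2 + 4 \cdot 2 \left(-3\right) = -2 + 4 \left(-6\right) = -2 - 24 = -26$)
$L{\left(f \right)} = 567$ ($L{\left(f \right)} = 3 \left(-26 + 5\right) \left(-4 - 5\right) = 3 \left(\left(-21\right) \left(-9\right)\right) = 3 \cdot 189 = 567$)
$485 L{\left(6 \right)} - 427 = 485 \cdot 567 - 427 = 274995 - 427 = 274568$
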